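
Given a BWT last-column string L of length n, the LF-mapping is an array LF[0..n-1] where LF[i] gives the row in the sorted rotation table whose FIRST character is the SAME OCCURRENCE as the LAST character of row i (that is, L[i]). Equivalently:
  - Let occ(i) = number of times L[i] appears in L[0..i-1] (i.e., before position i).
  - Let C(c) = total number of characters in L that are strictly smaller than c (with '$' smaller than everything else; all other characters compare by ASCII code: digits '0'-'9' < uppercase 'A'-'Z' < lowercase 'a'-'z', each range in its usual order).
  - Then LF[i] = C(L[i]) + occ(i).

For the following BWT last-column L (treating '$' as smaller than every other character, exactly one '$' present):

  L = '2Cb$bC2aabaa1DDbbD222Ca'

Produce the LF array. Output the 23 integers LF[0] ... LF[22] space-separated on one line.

Answer: 2 7 18 0 19 8 3 13 14 20 15 16 1 10 11 21 22 12 4 5 6 9 17

Derivation:
Char counts: '$':1, '1':1, '2':5, 'C':3, 'D':3, 'a':5, 'b':5
C (first-col start): C('$')=0, C('1')=1, C('2')=2, C('C')=7, C('D')=10, C('a')=13, C('b')=18
L[0]='2': occ=0, LF[0]=C('2')+0=2+0=2
L[1]='C': occ=0, LF[1]=C('C')+0=7+0=7
L[2]='b': occ=0, LF[2]=C('b')+0=18+0=18
L[3]='$': occ=0, LF[3]=C('$')+0=0+0=0
L[4]='b': occ=1, LF[4]=C('b')+1=18+1=19
L[5]='C': occ=1, LF[5]=C('C')+1=7+1=8
L[6]='2': occ=1, LF[6]=C('2')+1=2+1=3
L[7]='a': occ=0, LF[7]=C('a')+0=13+0=13
L[8]='a': occ=1, LF[8]=C('a')+1=13+1=14
L[9]='b': occ=2, LF[9]=C('b')+2=18+2=20
L[10]='a': occ=2, LF[10]=C('a')+2=13+2=15
L[11]='a': occ=3, LF[11]=C('a')+3=13+3=16
L[12]='1': occ=0, LF[12]=C('1')+0=1+0=1
L[13]='D': occ=0, LF[13]=C('D')+0=10+0=10
L[14]='D': occ=1, LF[14]=C('D')+1=10+1=11
L[15]='b': occ=3, LF[15]=C('b')+3=18+3=21
L[16]='b': occ=4, LF[16]=C('b')+4=18+4=22
L[17]='D': occ=2, LF[17]=C('D')+2=10+2=12
L[18]='2': occ=2, LF[18]=C('2')+2=2+2=4
L[19]='2': occ=3, LF[19]=C('2')+3=2+3=5
L[20]='2': occ=4, LF[20]=C('2')+4=2+4=6
L[21]='C': occ=2, LF[21]=C('C')+2=7+2=9
L[22]='a': occ=4, LF[22]=C('a')+4=13+4=17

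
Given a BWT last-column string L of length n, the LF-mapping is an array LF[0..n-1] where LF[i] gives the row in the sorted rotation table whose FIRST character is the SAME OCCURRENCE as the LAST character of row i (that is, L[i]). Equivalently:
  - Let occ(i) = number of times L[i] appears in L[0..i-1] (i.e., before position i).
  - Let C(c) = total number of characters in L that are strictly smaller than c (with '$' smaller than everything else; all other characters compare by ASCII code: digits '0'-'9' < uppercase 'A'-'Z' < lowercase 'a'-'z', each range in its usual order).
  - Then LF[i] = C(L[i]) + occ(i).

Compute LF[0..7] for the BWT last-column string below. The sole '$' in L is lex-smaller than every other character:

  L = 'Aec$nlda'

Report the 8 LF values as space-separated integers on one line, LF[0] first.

Answer: 1 5 3 0 7 6 4 2

Derivation:
Char counts: '$':1, 'A':1, 'a':1, 'c':1, 'd':1, 'e':1, 'l':1, 'n':1
C (first-col start): C('$')=0, C('A')=1, C('a')=2, C('c')=3, C('d')=4, C('e')=5, C('l')=6, C('n')=7
L[0]='A': occ=0, LF[0]=C('A')+0=1+0=1
L[1]='e': occ=0, LF[1]=C('e')+0=5+0=5
L[2]='c': occ=0, LF[2]=C('c')+0=3+0=3
L[3]='$': occ=0, LF[3]=C('$')+0=0+0=0
L[4]='n': occ=0, LF[4]=C('n')+0=7+0=7
L[5]='l': occ=0, LF[5]=C('l')+0=6+0=6
L[6]='d': occ=0, LF[6]=C('d')+0=4+0=4
L[7]='a': occ=0, LF[7]=C('a')+0=2+0=2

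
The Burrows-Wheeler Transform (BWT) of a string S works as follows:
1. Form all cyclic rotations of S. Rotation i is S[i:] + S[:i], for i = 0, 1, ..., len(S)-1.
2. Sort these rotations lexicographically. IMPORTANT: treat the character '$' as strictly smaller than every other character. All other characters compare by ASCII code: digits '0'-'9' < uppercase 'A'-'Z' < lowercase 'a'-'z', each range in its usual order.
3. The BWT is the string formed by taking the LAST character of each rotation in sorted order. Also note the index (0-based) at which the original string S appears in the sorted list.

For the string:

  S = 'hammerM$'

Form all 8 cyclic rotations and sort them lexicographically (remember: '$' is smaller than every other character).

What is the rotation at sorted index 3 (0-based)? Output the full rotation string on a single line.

All 8 rotations (rotation i = S[i:]+S[:i]):
  rot[0] = hammerM$
  rot[1] = ammerM$h
  rot[2] = mmerM$ha
  rot[3] = merM$ham
  rot[4] = erM$hamm
  rot[5] = rM$hamme
  rot[6] = M$hammer
  rot[7] = $hammerM
Sorted (with $ < everything):
  sorted[0] = $hammerM
  sorted[1] = M$hammer
  sorted[2] = ammerM$h
  sorted[3] = erM$hamm
  sorted[4] = hammerM$
  sorted[5] = merM$ham
  sorted[6] = mmerM$ha
  sorted[7] = rM$hamme
sorted[3] = erM$hamm

Answer: erM$hamm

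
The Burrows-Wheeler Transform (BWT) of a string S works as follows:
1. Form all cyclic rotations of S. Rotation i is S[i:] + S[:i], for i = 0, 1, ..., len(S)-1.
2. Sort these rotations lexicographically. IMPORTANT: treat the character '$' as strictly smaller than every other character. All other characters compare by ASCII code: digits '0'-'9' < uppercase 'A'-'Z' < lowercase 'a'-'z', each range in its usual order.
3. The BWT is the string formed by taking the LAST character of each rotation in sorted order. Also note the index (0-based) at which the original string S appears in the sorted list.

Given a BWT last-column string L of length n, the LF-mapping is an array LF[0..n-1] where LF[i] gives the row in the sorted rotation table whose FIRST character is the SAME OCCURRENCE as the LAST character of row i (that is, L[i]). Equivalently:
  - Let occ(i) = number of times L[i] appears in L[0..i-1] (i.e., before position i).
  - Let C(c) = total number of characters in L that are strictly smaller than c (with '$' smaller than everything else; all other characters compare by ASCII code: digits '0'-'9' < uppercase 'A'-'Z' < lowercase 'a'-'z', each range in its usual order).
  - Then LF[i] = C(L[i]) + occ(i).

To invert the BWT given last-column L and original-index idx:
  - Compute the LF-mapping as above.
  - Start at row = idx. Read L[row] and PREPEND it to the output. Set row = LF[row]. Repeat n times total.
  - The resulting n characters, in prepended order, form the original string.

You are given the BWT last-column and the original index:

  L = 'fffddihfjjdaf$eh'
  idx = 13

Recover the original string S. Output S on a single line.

LF mapping: 6 7 8 2 3 13 11 9 14 15 4 1 10 0 5 12
Walk LF starting at row 13, prepending L[row]:
  step 1: row=13, L[13]='$', prepend. Next row=LF[13]=0
  step 2: row=0, L[0]='f', prepend. Next row=LF[0]=6
  step 3: row=6, L[6]='h', prepend. Next row=LF[6]=11
  step 4: row=11, L[11]='a', prepend. Next row=LF[11]=1
  step 5: row=1, L[1]='f', prepend. Next row=LF[1]=7
  step 6: row=7, L[7]='f', prepend. Next row=LF[7]=9
  step 7: row=9, L[9]='j', prepend. Next row=LF[9]=15
  step 8: row=15, L[15]='h', prepend. Next row=LF[15]=12
  step 9: row=12, L[12]='f', prepend. Next row=LF[12]=10
  step 10: row=10, L[10]='d', prepend. Next row=LF[10]=4
  step 11: row=4, L[4]='d', prepend. Next row=LF[4]=3
  step 12: row=3, L[3]='d', prepend. Next row=LF[3]=2
  step 13: row=2, L[2]='f', prepend. Next row=LF[2]=8
  step 14: row=8, L[8]='j', prepend. Next row=LF[8]=14
  step 15: row=14, L[14]='e', prepend. Next row=LF[14]=5
  step 16: row=5, L[5]='i', prepend. Next row=LF[5]=13
Reversed output: iejfdddfhjffahf$

Answer: iejfdddfhjffahf$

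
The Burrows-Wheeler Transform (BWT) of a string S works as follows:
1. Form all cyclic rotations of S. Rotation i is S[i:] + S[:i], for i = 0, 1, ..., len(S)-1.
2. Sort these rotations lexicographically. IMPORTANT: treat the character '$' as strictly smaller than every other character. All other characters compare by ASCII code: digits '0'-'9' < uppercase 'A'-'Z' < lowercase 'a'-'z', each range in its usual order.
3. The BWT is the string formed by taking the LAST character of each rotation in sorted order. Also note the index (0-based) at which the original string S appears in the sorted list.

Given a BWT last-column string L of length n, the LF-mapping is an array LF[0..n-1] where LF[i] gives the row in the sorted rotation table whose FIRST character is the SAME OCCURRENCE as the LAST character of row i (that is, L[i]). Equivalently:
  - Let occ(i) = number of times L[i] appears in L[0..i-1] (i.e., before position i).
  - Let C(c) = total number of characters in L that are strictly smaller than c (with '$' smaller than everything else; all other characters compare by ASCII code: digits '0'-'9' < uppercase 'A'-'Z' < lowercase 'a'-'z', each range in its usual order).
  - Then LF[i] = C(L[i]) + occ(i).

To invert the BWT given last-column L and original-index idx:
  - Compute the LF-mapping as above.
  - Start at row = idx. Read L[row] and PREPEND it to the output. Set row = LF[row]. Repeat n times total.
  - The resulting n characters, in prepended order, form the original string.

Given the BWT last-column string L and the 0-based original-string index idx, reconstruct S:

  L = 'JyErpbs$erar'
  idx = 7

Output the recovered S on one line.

LF mapping: 2 11 1 7 6 4 10 0 5 8 3 9
Walk LF starting at row 7, prepending L[row]:
  step 1: row=7, L[7]='$', prepend. Next row=LF[7]=0
  step 2: row=0, L[0]='J', prepend. Next row=LF[0]=2
  step 3: row=2, L[2]='E', prepend. Next row=LF[2]=1
  step 4: row=1, L[1]='y', prepend. Next row=LF[1]=11
  step 5: row=11, L[11]='r', prepend. Next row=LF[11]=9
  step 6: row=9, L[9]='r', prepend. Next row=LF[9]=8
  step 7: row=8, L[8]='e', prepend. Next row=LF[8]=5
  step 8: row=5, L[5]='b', prepend. Next row=LF[5]=4
  step 9: row=4, L[4]='p', prepend. Next row=LF[4]=6
  step 10: row=6, L[6]='s', prepend. Next row=LF[6]=10
  step 11: row=10, L[10]='a', prepend. Next row=LF[10]=3
  step 12: row=3, L[3]='r', prepend. Next row=LF[3]=7
Reversed output: raspberryEJ$

Answer: raspberryEJ$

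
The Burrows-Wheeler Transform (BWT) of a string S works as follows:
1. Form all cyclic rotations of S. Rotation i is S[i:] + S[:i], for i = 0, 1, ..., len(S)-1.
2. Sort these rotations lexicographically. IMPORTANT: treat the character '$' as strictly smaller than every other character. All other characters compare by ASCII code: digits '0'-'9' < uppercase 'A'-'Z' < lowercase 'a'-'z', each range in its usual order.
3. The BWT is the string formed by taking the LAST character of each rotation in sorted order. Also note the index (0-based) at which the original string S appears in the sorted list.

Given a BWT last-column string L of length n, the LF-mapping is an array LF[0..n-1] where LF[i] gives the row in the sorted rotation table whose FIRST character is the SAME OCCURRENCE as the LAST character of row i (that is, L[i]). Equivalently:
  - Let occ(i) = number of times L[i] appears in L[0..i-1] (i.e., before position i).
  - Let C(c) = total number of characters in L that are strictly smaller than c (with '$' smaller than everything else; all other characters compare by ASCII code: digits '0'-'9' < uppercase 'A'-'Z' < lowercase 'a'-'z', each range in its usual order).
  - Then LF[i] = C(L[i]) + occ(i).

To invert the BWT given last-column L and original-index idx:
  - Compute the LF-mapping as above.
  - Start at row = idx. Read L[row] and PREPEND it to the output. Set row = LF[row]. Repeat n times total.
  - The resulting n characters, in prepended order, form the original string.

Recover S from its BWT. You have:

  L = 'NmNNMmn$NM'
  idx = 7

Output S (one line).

LF mapping: 3 7 4 5 1 8 9 0 6 2
Walk LF starting at row 7, prepending L[row]:
  step 1: row=7, L[7]='$', prepend. Next row=LF[7]=0
  step 2: row=0, L[0]='N', prepend. Next row=LF[0]=3
  step 3: row=3, L[3]='N', prepend. Next row=LF[3]=5
  step 4: row=5, L[5]='m', prepend. Next row=LF[5]=8
  step 5: row=8, L[8]='N', prepend. Next row=LF[8]=6
  step 6: row=6, L[6]='n', prepend. Next row=LF[6]=9
  step 7: row=9, L[9]='M', prepend. Next row=LF[9]=2
  step 8: row=2, L[2]='N', prepend. Next row=LF[2]=4
  step 9: row=4, L[4]='M', prepend. Next row=LF[4]=1
  step 10: row=1, L[1]='m', prepend. Next row=LF[1]=7
Reversed output: mMNMnNmNN$

Answer: mMNMnNmNN$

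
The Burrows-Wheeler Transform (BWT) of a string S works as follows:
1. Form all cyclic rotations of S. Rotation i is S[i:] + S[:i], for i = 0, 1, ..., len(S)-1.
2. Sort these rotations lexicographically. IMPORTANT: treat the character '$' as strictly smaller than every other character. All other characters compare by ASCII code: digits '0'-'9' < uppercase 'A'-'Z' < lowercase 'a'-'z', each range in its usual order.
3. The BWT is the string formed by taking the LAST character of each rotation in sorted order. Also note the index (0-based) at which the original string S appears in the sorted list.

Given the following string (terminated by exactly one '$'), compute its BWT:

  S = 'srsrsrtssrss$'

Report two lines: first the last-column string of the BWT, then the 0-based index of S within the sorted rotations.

Answer: ssssss$rsrrtr
6

Derivation:
All 13 rotations (rotation i = S[i:]+S[:i]):
  rot[0] = srsrsrtssrss$
  rot[1] = rsrsrtssrss$s
  rot[2] = srsrtssrss$sr
  rot[3] = rsrtssrss$srs
  rot[4] = srtssrss$srsr
  rot[5] = rtssrss$srsrs
  rot[6] = tssrss$srsrsr
  rot[7] = ssrss$srsrsrt
  rot[8] = srss$srsrsrts
  rot[9] = rss$srsrsrtss
  rot[10] = ss$srsrsrtssr
  rot[11] = s$srsrsrtssrs
  rot[12] = $srsrsrtssrss
Sorted (with $ < everything):
  sorted[0] = $srsrsrtssrss  (last char: 's')
  sorted[1] = rsrsrtssrss$s  (last char: 's')
  sorted[2] = rsrtssrss$srs  (last char: 's')
  sorted[3] = rss$srsrsrtss  (last char: 's')
  sorted[4] = rtssrss$srsrs  (last char: 's')
  sorted[5] = s$srsrsrtssrs  (last char: 's')
  sorted[6] = srsrsrtssrss$  (last char: '$')
  sorted[7] = srsrtssrss$sr  (last char: 'r')
  sorted[8] = srss$srsrsrts  (last char: 's')
  sorted[9] = srtssrss$srsr  (last char: 'r')
  sorted[10] = ss$srsrsrtssr  (last char: 'r')
  sorted[11] = ssrss$srsrsrt  (last char: 't')
  sorted[12] = tssrss$srsrsr  (last char: 'r')
Last column: ssssss$rsrrtr
Original string S is at sorted index 6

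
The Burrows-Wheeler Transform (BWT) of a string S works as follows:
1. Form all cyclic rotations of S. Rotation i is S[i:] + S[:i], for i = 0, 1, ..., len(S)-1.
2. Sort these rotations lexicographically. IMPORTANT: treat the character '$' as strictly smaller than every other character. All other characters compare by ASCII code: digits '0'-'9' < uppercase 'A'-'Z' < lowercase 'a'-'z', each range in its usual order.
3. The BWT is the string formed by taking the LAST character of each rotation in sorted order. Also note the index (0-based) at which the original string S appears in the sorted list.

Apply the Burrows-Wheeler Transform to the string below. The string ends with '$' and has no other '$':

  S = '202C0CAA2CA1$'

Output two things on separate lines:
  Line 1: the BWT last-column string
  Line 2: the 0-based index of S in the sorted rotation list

All 13 rotations (rotation i = S[i:]+S[:i]):
  rot[0] = 202C0CAA2CA1$
  rot[1] = 02C0CAA2CA1$2
  rot[2] = 2C0CAA2CA1$20
  rot[3] = C0CAA2CA1$202
  rot[4] = 0CAA2CA1$202C
  rot[5] = CAA2CA1$202C0
  rot[6] = AA2CA1$202C0C
  rot[7] = A2CA1$202C0CA
  rot[8] = 2CA1$202C0CAA
  rot[9] = CA1$202C0CAA2
  rot[10] = A1$202C0CAA2C
  rot[11] = 1$202C0CAA2CA
  rot[12] = $202C0CAA2CA1
Sorted (with $ < everything):
  sorted[0] = $202C0CAA2CA1  (last char: '1')
  sorted[1] = 02C0CAA2CA1$2  (last char: '2')
  sorted[2] = 0CAA2CA1$202C  (last char: 'C')
  sorted[3] = 1$202C0CAA2CA  (last char: 'A')
  sorted[4] = 202C0CAA2CA1$  (last char: '$')
  sorted[5] = 2C0CAA2CA1$20  (last char: '0')
  sorted[6] = 2CA1$202C0CAA  (last char: 'A')
  sorted[7] = A1$202C0CAA2C  (last char: 'C')
  sorted[8] = A2CA1$202C0CA  (last char: 'A')
  sorted[9] = AA2CA1$202C0C  (last char: 'C')
  sorted[10] = C0CAA2CA1$202  (last char: '2')
  sorted[11] = CA1$202C0CAA2  (last char: '2')
  sorted[12] = CAA2CA1$202C0  (last char: '0')
Last column: 12CA$0ACAC220
Original string S is at sorted index 4

Answer: 12CA$0ACAC220
4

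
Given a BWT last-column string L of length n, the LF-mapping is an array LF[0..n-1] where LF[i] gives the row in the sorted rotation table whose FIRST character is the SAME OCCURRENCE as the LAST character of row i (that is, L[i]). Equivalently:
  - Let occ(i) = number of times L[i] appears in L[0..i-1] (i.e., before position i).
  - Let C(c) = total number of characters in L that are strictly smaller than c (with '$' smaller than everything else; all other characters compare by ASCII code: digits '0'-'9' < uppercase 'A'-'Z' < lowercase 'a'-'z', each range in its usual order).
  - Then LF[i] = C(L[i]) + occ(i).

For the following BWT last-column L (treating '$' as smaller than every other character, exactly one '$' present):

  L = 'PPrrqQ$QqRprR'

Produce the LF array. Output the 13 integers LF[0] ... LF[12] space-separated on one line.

Answer: 1 2 10 11 8 3 0 4 9 5 7 12 6

Derivation:
Char counts: '$':1, 'P':2, 'Q':2, 'R':2, 'p':1, 'q':2, 'r':3
C (first-col start): C('$')=0, C('P')=1, C('Q')=3, C('R')=5, C('p')=7, C('q')=8, C('r')=10
L[0]='P': occ=0, LF[0]=C('P')+0=1+0=1
L[1]='P': occ=1, LF[1]=C('P')+1=1+1=2
L[2]='r': occ=0, LF[2]=C('r')+0=10+0=10
L[3]='r': occ=1, LF[3]=C('r')+1=10+1=11
L[4]='q': occ=0, LF[4]=C('q')+0=8+0=8
L[5]='Q': occ=0, LF[5]=C('Q')+0=3+0=3
L[6]='$': occ=0, LF[6]=C('$')+0=0+0=0
L[7]='Q': occ=1, LF[7]=C('Q')+1=3+1=4
L[8]='q': occ=1, LF[8]=C('q')+1=8+1=9
L[9]='R': occ=0, LF[9]=C('R')+0=5+0=5
L[10]='p': occ=0, LF[10]=C('p')+0=7+0=7
L[11]='r': occ=2, LF[11]=C('r')+2=10+2=12
L[12]='R': occ=1, LF[12]=C('R')+1=5+1=6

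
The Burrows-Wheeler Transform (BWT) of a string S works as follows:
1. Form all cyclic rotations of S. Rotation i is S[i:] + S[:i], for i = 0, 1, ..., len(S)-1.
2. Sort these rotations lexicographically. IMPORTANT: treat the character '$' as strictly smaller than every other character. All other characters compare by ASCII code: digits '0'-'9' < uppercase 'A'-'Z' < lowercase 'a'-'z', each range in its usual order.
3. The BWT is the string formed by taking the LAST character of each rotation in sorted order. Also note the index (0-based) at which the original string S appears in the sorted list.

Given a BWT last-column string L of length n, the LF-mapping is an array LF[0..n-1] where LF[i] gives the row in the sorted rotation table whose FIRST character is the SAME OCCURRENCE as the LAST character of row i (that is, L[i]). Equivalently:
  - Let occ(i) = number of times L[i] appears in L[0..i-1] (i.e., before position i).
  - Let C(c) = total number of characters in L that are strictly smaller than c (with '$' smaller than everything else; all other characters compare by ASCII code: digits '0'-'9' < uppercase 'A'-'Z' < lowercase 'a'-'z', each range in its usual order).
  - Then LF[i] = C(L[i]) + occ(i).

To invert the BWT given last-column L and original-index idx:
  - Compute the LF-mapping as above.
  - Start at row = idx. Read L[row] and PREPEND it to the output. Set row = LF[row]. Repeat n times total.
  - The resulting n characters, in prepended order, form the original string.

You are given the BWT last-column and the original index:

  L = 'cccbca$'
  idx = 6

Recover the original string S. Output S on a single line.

LF mapping: 3 4 5 2 6 1 0
Walk LF starting at row 6, prepending L[row]:
  step 1: row=6, L[6]='$', prepend. Next row=LF[6]=0
  step 2: row=0, L[0]='c', prepend. Next row=LF[0]=3
  step 3: row=3, L[3]='b', prepend. Next row=LF[3]=2
  step 4: row=2, L[2]='c', prepend. Next row=LF[2]=5
  step 5: row=5, L[5]='a', prepend. Next row=LF[5]=1
  step 6: row=1, L[1]='c', prepend. Next row=LF[1]=4
  step 7: row=4, L[4]='c', prepend. Next row=LF[4]=6
Reversed output: ccacbc$

Answer: ccacbc$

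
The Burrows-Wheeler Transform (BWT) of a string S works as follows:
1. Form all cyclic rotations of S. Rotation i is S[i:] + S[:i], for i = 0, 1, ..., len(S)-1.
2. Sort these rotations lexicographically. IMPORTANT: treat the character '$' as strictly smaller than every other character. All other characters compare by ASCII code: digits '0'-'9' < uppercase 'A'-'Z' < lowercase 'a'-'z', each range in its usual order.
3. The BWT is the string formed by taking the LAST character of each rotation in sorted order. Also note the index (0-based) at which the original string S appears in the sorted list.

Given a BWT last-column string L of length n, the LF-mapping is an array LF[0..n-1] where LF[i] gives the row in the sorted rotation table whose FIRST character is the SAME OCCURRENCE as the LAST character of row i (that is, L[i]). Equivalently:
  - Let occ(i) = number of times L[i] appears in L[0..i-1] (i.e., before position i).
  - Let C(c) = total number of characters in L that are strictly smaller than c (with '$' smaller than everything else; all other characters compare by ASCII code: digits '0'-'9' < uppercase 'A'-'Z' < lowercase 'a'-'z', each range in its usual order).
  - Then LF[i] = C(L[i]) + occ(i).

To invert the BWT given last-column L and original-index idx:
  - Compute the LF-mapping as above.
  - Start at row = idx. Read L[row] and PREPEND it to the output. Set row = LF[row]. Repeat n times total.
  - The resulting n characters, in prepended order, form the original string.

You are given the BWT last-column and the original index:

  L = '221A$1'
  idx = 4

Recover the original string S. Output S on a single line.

LF mapping: 3 4 1 5 0 2
Walk LF starting at row 4, prepending L[row]:
  step 1: row=4, L[4]='$', prepend. Next row=LF[4]=0
  step 2: row=0, L[0]='2', prepend. Next row=LF[0]=3
  step 3: row=3, L[3]='A', prepend. Next row=LF[3]=5
  step 4: row=5, L[5]='1', prepend. Next row=LF[5]=2
  step 5: row=2, L[2]='1', prepend. Next row=LF[2]=1
  step 6: row=1, L[1]='2', prepend. Next row=LF[1]=4
Reversed output: 211A2$

Answer: 211A2$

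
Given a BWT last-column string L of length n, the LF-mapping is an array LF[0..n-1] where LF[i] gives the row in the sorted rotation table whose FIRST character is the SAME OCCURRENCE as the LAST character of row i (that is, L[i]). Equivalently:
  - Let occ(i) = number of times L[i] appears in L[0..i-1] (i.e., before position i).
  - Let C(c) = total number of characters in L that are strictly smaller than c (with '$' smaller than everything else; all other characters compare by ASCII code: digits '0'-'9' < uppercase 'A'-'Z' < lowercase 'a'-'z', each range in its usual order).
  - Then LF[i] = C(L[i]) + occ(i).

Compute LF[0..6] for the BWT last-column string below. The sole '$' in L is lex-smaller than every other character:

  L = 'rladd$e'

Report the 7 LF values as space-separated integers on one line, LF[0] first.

Char counts: '$':1, 'a':1, 'd':2, 'e':1, 'l':1, 'r':1
C (first-col start): C('$')=0, C('a')=1, C('d')=2, C('e')=4, C('l')=5, C('r')=6
L[0]='r': occ=0, LF[0]=C('r')+0=6+0=6
L[1]='l': occ=0, LF[1]=C('l')+0=5+0=5
L[2]='a': occ=0, LF[2]=C('a')+0=1+0=1
L[3]='d': occ=0, LF[3]=C('d')+0=2+0=2
L[4]='d': occ=1, LF[4]=C('d')+1=2+1=3
L[5]='$': occ=0, LF[5]=C('$')+0=0+0=0
L[6]='e': occ=0, LF[6]=C('e')+0=4+0=4

Answer: 6 5 1 2 3 0 4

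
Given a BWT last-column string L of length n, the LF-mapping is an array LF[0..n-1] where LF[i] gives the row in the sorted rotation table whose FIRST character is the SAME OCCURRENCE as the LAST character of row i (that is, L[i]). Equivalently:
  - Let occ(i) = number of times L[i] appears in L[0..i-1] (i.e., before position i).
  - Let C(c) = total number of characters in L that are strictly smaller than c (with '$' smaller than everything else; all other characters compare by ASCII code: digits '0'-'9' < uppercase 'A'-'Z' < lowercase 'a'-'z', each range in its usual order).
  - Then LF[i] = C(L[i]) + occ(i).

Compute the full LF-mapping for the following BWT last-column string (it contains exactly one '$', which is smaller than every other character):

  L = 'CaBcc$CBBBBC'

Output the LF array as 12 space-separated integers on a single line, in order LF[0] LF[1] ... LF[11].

Char counts: '$':1, 'B':5, 'C':3, 'a':1, 'c':2
C (first-col start): C('$')=0, C('B')=1, C('C')=6, C('a')=9, C('c')=10
L[0]='C': occ=0, LF[0]=C('C')+0=6+0=6
L[1]='a': occ=0, LF[1]=C('a')+0=9+0=9
L[2]='B': occ=0, LF[2]=C('B')+0=1+0=1
L[3]='c': occ=0, LF[3]=C('c')+0=10+0=10
L[4]='c': occ=1, LF[4]=C('c')+1=10+1=11
L[5]='$': occ=0, LF[5]=C('$')+0=0+0=0
L[6]='C': occ=1, LF[6]=C('C')+1=6+1=7
L[7]='B': occ=1, LF[7]=C('B')+1=1+1=2
L[8]='B': occ=2, LF[8]=C('B')+2=1+2=3
L[9]='B': occ=3, LF[9]=C('B')+3=1+3=4
L[10]='B': occ=4, LF[10]=C('B')+4=1+4=5
L[11]='C': occ=2, LF[11]=C('C')+2=6+2=8

Answer: 6 9 1 10 11 0 7 2 3 4 5 8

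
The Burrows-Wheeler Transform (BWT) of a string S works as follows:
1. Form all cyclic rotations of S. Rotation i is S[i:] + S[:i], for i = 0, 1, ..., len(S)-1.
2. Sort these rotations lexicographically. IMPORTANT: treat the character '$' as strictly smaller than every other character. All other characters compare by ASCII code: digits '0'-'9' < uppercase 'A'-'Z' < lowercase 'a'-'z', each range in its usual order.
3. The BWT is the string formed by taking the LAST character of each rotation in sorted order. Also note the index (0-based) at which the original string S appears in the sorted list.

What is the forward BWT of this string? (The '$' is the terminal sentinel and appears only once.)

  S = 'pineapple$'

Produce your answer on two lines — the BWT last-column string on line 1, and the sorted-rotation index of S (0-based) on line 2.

Answer: eelnppi$pa
7

Derivation:
All 10 rotations (rotation i = S[i:]+S[:i]):
  rot[0] = pineapple$
  rot[1] = ineapple$p
  rot[2] = neapple$pi
  rot[3] = eapple$pin
  rot[4] = apple$pine
  rot[5] = pple$pinea
  rot[6] = ple$pineap
  rot[7] = le$pineapp
  rot[8] = e$pineappl
  rot[9] = $pineapple
Sorted (with $ < everything):
  sorted[0] = $pineapple  (last char: 'e')
  sorted[1] = apple$pine  (last char: 'e')
  sorted[2] = e$pineappl  (last char: 'l')
  sorted[3] = eapple$pin  (last char: 'n')
  sorted[4] = ineapple$p  (last char: 'p')
  sorted[5] = le$pineapp  (last char: 'p')
  sorted[6] = neapple$pi  (last char: 'i')
  sorted[7] = pineapple$  (last char: '$')
  sorted[8] = ple$pineap  (last char: 'p')
  sorted[9] = pple$pinea  (last char: 'a')
Last column: eelnppi$pa
Original string S is at sorted index 7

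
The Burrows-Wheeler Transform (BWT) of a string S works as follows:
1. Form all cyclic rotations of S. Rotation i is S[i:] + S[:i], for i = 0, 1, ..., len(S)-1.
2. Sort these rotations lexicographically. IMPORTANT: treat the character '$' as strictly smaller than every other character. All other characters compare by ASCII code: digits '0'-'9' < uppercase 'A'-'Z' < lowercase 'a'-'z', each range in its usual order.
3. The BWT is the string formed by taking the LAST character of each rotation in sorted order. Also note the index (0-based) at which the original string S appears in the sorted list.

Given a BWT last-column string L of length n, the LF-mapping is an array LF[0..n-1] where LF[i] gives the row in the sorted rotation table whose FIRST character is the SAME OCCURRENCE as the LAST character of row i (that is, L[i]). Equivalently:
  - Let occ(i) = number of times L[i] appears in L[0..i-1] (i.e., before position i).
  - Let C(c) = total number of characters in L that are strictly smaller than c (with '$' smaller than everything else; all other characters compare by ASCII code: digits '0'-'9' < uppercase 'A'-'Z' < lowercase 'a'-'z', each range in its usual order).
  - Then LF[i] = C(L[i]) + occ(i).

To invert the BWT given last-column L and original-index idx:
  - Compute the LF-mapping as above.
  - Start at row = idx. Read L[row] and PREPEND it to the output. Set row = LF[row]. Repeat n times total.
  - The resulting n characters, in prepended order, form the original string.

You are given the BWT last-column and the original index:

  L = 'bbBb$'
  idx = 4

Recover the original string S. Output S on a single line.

Answer: bbBb$

Derivation:
LF mapping: 2 3 1 4 0
Walk LF starting at row 4, prepending L[row]:
  step 1: row=4, L[4]='$', prepend. Next row=LF[4]=0
  step 2: row=0, L[0]='b', prepend. Next row=LF[0]=2
  step 3: row=2, L[2]='B', prepend. Next row=LF[2]=1
  step 4: row=1, L[1]='b', prepend. Next row=LF[1]=3
  step 5: row=3, L[3]='b', prepend. Next row=LF[3]=4
Reversed output: bbBb$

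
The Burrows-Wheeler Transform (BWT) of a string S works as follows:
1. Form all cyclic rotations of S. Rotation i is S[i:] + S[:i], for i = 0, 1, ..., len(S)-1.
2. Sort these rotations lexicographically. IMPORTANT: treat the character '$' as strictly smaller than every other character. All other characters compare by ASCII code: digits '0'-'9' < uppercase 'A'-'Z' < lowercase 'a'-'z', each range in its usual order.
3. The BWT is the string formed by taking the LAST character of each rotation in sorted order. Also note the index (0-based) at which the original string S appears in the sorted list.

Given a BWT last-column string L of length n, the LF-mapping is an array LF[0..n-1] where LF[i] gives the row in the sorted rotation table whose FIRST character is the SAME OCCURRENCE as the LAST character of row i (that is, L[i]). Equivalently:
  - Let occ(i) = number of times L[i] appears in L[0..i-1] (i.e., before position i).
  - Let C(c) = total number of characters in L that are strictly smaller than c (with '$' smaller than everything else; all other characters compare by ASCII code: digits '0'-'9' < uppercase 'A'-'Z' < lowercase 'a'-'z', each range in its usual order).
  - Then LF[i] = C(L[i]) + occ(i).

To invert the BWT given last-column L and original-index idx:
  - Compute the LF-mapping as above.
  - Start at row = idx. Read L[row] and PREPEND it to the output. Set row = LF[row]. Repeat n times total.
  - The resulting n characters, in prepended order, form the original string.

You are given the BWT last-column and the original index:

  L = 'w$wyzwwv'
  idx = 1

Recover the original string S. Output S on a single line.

Answer: vzwwyww$

Derivation:
LF mapping: 2 0 3 6 7 4 5 1
Walk LF starting at row 1, prepending L[row]:
  step 1: row=1, L[1]='$', prepend. Next row=LF[1]=0
  step 2: row=0, L[0]='w', prepend. Next row=LF[0]=2
  step 3: row=2, L[2]='w', prepend. Next row=LF[2]=3
  step 4: row=3, L[3]='y', prepend. Next row=LF[3]=6
  step 5: row=6, L[6]='w', prepend. Next row=LF[6]=5
  step 6: row=5, L[5]='w', prepend. Next row=LF[5]=4
  step 7: row=4, L[4]='z', prepend. Next row=LF[4]=7
  step 8: row=7, L[7]='v', prepend. Next row=LF[7]=1
Reversed output: vzwwyww$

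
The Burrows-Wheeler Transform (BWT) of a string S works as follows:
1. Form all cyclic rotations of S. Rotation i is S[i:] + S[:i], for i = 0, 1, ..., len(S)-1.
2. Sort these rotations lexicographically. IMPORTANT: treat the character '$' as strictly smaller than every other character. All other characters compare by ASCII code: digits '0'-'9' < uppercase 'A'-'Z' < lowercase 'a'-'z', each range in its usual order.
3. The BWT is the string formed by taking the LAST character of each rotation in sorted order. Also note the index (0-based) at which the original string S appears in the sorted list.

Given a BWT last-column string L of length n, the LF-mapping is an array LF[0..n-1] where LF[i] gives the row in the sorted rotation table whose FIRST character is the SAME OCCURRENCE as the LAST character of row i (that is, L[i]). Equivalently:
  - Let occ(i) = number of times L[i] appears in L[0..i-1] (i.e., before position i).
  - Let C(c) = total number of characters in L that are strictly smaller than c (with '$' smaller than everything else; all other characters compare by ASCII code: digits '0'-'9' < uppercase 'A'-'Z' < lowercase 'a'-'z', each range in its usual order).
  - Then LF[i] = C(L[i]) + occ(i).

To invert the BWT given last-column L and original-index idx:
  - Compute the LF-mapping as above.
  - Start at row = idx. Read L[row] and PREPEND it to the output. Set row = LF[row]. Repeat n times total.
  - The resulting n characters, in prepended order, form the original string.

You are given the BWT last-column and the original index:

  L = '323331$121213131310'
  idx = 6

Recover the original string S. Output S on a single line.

Answer: 131122133113120333$

Derivation:
LF mapping: 12 9 13 14 15 2 0 3 10 4 11 5 16 6 17 7 18 8 1
Walk LF starting at row 6, prepending L[row]:
  step 1: row=6, L[6]='$', prepend. Next row=LF[6]=0
  step 2: row=0, L[0]='3', prepend. Next row=LF[0]=12
  step 3: row=12, L[12]='3', prepend. Next row=LF[12]=16
  step 4: row=16, L[16]='3', prepend. Next row=LF[16]=18
  step 5: row=18, L[18]='0', prepend. Next row=LF[18]=1
  step 6: row=1, L[1]='2', prepend. Next row=LF[1]=9
  step 7: row=9, L[9]='1', prepend. Next row=LF[9]=4
  step 8: row=4, L[4]='3', prepend. Next row=LF[4]=15
  step 9: row=15, L[15]='1', prepend. Next row=LF[15]=7
  step 10: row=7, L[7]='1', prepend. Next row=LF[7]=3
  step 11: row=3, L[3]='3', prepend. Next row=LF[3]=14
  step 12: row=14, L[14]='3', prepend. Next row=LF[14]=17
  step 13: row=17, L[17]='1', prepend. Next row=LF[17]=8
  step 14: row=8, L[8]='2', prepend. Next row=LF[8]=10
  step 15: row=10, L[10]='2', prepend. Next row=LF[10]=11
  step 16: row=11, L[11]='1', prepend. Next row=LF[11]=5
  step 17: row=5, L[5]='1', prepend. Next row=LF[5]=2
  step 18: row=2, L[2]='3', prepend. Next row=LF[2]=13
  step 19: row=13, L[13]='1', prepend. Next row=LF[13]=6
Reversed output: 131122133113120333$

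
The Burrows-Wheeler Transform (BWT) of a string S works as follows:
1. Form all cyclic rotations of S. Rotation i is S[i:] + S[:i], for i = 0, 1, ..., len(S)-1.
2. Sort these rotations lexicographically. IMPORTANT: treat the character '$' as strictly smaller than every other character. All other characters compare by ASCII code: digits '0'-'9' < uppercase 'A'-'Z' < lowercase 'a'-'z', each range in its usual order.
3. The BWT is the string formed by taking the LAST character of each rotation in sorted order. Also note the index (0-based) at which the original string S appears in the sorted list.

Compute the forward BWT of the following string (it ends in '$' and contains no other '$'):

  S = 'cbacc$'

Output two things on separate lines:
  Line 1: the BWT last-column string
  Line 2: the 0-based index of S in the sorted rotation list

Answer: cbcc$a
4

Derivation:
All 6 rotations (rotation i = S[i:]+S[:i]):
  rot[0] = cbacc$
  rot[1] = bacc$c
  rot[2] = acc$cb
  rot[3] = cc$cba
  rot[4] = c$cbac
  rot[5] = $cbacc
Sorted (with $ < everything):
  sorted[0] = $cbacc  (last char: 'c')
  sorted[1] = acc$cb  (last char: 'b')
  sorted[2] = bacc$c  (last char: 'c')
  sorted[3] = c$cbac  (last char: 'c')
  sorted[4] = cbacc$  (last char: '$')
  sorted[5] = cc$cba  (last char: 'a')
Last column: cbcc$a
Original string S is at sorted index 4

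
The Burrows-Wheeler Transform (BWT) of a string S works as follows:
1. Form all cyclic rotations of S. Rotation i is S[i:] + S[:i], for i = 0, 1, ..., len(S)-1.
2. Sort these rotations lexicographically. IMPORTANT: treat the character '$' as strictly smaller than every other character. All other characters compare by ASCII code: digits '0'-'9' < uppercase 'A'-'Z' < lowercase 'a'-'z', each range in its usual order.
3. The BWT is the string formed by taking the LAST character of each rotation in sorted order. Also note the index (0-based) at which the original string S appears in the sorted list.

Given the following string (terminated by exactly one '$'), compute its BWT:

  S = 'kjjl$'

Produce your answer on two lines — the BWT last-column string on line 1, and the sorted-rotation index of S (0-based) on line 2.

All 5 rotations (rotation i = S[i:]+S[:i]):
  rot[0] = kjjl$
  rot[1] = jjl$k
  rot[2] = jl$kj
  rot[3] = l$kjj
  rot[4] = $kjjl
Sorted (with $ < everything):
  sorted[0] = $kjjl  (last char: 'l')
  sorted[1] = jjl$k  (last char: 'k')
  sorted[2] = jl$kj  (last char: 'j')
  sorted[3] = kjjl$  (last char: '$')
  sorted[4] = l$kjj  (last char: 'j')
Last column: lkj$j
Original string S is at sorted index 3

Answer: lkj$j
3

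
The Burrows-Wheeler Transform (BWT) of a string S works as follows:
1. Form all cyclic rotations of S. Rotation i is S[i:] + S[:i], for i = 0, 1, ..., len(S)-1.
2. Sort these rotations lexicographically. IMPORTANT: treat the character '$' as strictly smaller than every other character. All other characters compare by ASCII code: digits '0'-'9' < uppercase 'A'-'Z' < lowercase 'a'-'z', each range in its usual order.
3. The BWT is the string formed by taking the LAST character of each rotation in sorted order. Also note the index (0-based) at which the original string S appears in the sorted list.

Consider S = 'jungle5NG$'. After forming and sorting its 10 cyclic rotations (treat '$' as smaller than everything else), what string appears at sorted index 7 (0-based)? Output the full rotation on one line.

All 10 rotations (rotation i = S[i:]+S[:i]):
  rot[0] = jungle5NG$
  rot[1] = ungle5NG$j
  rot[2] = ngle5NG$ju
  rot[3] = gle5NG$jun
  rot[4] = le5NG$jung
  rot[5] = e5NG$jungl
  rot[6] = 5NG$jungle
  rot[7] = NG$jungle5
  rot[8] = G$jungle5N
  rot[9] = $jungle5NG
Sorted (with $ < everything):
  sorted[0] = $jungle5NG
  sorted[1] = 5NG$jungle
  sorted[2] = G$jungle5N
  sorted[3] = NG$jungle5
  sorted[4] = e5NG$jungl
  sorted[5] = gle5NG$jun
  sorted[6] = jungle5NG$
  sorted[7] = le5NG$jung
  sorted[8] = ngle5NG$ju
  sorted[9] = ungle5NG$j
sorted[7] = le5NG$jung

Answer: le5NG$jung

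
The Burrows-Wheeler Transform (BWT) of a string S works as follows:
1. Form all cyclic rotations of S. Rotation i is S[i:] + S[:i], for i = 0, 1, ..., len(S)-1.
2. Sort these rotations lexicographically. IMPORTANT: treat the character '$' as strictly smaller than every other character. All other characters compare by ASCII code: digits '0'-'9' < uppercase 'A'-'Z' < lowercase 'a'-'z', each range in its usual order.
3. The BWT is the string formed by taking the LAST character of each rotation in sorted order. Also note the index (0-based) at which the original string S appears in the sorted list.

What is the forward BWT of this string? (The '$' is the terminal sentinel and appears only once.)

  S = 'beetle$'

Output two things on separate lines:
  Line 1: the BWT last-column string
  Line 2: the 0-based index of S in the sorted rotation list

Answer: e$lbete
1

Derivation:
All 7 rotations (rotation i = S[i:]+S[:i]):
  rot[0] = beetle$
  rot[1] = eetle$b
  rot[2] = etle$be
  rot[3] = tle$bee
  rot[4] = le$beet
  rot[5] = e$beetl
  rot[6] = $beetle
Sorted (with $ < everything):
  sorted[0] = $beetle  (last char: 'e')
  sorted[1] = beetle$  (last char: '$')
  sorted[2] = e$beetl  (last char: 'l')
  sorted[3] = eetle$b  (last char: 'b')
  sorted[4] = etle$be  (last char: 'e')
  sorted[5] = le$beet  (last char: 't')
  sorted[6] = tle$bee  (last char: 'e')
Last column: e$lbete
Original string S is at sorted index 1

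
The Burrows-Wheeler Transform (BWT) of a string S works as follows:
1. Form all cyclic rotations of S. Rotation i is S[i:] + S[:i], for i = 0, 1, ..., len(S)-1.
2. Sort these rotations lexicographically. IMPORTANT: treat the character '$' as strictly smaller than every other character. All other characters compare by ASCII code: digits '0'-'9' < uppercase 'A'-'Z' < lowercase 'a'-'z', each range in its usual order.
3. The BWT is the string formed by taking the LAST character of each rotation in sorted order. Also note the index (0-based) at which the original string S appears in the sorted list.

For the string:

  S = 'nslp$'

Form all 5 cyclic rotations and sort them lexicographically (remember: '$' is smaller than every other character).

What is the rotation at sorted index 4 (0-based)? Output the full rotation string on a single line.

All 5 rotations (rotation i = S[i:]+S[:i]):
  rot[0] = nslp$
  rot[1] = slp$n
  rot[2] = lp$ns
  rot[3] = p$nsl
  rot[4] = $nslp
Sorted (with $ < everything):
  sorted[0] = $nslp
  sorted[1] = lp$ns
  sorted[2] = nslp$
  sorted[3] = p$nsl
  sorted[4] = slp$n
sorted[4] = slp$n

Answer: slp$n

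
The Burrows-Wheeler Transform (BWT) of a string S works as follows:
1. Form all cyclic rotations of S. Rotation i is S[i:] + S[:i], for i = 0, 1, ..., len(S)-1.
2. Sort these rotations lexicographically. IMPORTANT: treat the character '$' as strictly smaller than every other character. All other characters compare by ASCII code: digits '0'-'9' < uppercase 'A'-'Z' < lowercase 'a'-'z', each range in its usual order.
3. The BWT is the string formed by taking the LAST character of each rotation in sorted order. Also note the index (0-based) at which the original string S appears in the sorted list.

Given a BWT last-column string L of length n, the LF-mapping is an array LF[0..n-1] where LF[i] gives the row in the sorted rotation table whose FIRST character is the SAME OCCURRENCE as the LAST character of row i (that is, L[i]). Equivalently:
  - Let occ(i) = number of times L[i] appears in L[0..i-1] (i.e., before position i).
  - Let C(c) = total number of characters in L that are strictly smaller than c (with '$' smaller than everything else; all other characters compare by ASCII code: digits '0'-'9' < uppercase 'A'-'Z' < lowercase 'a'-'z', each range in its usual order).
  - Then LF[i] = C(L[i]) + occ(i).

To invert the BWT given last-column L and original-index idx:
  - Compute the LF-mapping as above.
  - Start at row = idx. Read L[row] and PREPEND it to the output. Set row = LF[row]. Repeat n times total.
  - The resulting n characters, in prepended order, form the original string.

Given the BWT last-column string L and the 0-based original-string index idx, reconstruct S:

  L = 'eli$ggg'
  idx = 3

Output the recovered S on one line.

LF mapping: 1 6 5 0 2 3 4
Walk LF starting at row 3, prepending L[row]:
  step 1: row=3, L[3]='$', prepend. Next row=LF[3]=0
  step 2: row=0, L[0]='e', prepend. Next row=LF[0]=1
  step 3: row=1, L[1]='l', prepend. Next row=LF[1]=6
  step 4: row=6, L[6]='g', prepend. Next row=LF[6]=4
  step 5: row=4, L[4]='g', prepend. Next row=LF[4]=2
  step 6: row=2, L[2]='i', prepend. Next row=LF[2]=5
  step 7: row=5, L[5]='g', prepend. Next row=LF[5]=3
Reversed output: giggle$

Answer: giggle$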